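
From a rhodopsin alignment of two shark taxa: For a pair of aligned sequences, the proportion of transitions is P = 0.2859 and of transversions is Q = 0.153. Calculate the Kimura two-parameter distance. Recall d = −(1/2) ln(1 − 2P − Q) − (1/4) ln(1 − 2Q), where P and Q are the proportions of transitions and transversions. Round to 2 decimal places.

0.74

Under the Kimura two-parameter model, d = −½ ln(1 − 2P − Q) − ¼ ln(1 − 2Q).
1 − 2P − Q = 0.2752, giving −½ ln(0.2752) = 0.645129.
1 − 2Q = 0.694, giving −¼ ln(0.694) = 0.091321.
d = 0.645129 + 0.091321 = 0.736450.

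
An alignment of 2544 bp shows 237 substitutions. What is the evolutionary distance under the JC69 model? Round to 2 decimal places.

p = 237/2544 ≈ 0.09316.
d = −(3/4) ln(1 − 4p/3) = −0.75 ln(1 − 0.124213) = −0.75 ln(0.875787)
  = −0.75 × (-0.132632) = 0.099474 substitutions/site.

0.10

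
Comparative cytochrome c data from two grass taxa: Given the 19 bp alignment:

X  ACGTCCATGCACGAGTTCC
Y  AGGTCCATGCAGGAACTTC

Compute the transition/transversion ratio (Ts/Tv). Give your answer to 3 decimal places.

1.500

Transitions are A↔G and C↔T; transversions are all other mismatches.
Transitions: 3. Transversions: 2.
R = 3/2 = 1.500.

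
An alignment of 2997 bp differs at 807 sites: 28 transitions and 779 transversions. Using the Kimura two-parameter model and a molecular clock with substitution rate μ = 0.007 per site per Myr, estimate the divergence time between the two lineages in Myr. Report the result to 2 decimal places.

P = 28/2997 ≈ 0.009343 and Q = 779/2997 ≈ 0.259927.
Under the Kimura two-parameter model, d = −½ ln(1 − 2P − Q) − ¼ ln(1 − 2Q).
1 − 2P − Q = 0.721387, giving −½ ln(0.721387) = 0.163290.
1 − 2Q = 0.480146, giving −¼ ln(0.480146) = 0.183416.
d = 0.163290 + 0.183416 = 0.346706.
Under a molecular clock d = 2μt, so t = d/(2μ) = 0.346706 / (2 × 0.007) = 24.76 Myr.

24.76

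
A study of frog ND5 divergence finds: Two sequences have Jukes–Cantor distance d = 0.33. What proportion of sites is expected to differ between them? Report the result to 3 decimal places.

0.267

p = (3/4)(1 − e^(−4d/3)) = 0.75 × (1 − e^(-0.44)) = 0.75 × (1 − 0.644036) = 0.266973.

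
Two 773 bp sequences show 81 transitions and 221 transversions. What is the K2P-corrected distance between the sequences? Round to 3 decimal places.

0.554

P = 81/773 ≈ 0.104787 and Q = 221/773 ≈ 0.285899.
Under the Kimura two-parameter model, d = −½ ln(1 − 2P − Q) − ¼ ln(1 − 2Q).
1 − 2P − Q = 0.504527, giving −½ ln(0.504527) = 0.342067.
1 − 2Q = 0.428202, giving −¼ ln(0.428202) = 0.212040.
d = 0.342067 + 0.212040 = 0.554107.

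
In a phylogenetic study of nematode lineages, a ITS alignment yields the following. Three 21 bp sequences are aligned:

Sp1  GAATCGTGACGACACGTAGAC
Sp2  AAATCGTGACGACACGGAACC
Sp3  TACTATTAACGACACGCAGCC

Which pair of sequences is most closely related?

Sp1 and Sp2

Sp1–Sp2: 4/21 differ, p = 0.190, d = 0.220.
Sp1–Sp3: 7/21 differ, p = 0.333, d = 0.441.
Sp2–Sp3: 7/21 differ, p = 0.333, d = 0.441.
The smallest distance is between Sp1 and Sp2.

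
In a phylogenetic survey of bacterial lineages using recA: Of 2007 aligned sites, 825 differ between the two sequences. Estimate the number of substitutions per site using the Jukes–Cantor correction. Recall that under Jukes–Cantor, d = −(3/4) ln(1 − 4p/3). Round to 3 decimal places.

p = 825/2007 ≈ 0.411061.
d = −(3/4) ln(1 − 4p/3) = −0.75 ln(1 − 0.548081) = −0.75 ln(0.451919)
  = −0.75 × (-0.794252) = 0.595689 substitutions/site.

0.596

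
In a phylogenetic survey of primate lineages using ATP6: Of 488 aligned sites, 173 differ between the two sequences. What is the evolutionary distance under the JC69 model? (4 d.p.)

0.4800

p = 173/488 ≈ 0.354508.
d = −(3/4) ln(1 − 4p/3) = −0.75 ln(1 − 0.472677) = −0.75 ln(0.527323)
  = −0.75 × (-0.639942) = 0.479957 substitutions/site.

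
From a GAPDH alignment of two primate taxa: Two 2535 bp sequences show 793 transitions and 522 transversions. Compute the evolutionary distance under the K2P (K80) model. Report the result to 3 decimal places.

1.023

P = 793/2535 ≈ 0.312821 and Q = 522/2535 ≈ 0.205917.
Under the Kimura two-parameter model, d = −½ ln(1 − 2P − Q) − ¼ ln(1 − 2Q).
1 − 2P − Q = 0.168441, giving −½ ln(0.168441) = 0.890585.
1 − 2Q = 0.588166, giving −¼ ln(0.588166) = 0.132687.
d = 0.890585 + 0.132687 = 1.023272.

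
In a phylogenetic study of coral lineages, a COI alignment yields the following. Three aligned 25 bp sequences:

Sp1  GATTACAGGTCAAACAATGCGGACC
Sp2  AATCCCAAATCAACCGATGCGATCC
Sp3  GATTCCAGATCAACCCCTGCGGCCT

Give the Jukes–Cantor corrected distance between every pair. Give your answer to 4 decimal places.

Sp1–Sp2: 9/25 sites differ → p = 0.36, d = −0.75 ln(1 − 0.48) = 0.490445 ≈ 0.4904.
Sp1–Sp3: 7/25 sites differ → p = 0.28, d = −0.75 ln(1 − 0.373333) = 0.350505 ≈ 0.3505.
Sp2–Sp3: 8/25 sites differ → p = 0.32, d = −0.75 ln(1 − 0.426667) = 0.417216 ≈ 0.4172.

d(Sp1,Sp2) = 0.4904, d(Sp1,Sp3) = 0.3505, d(Sp2,Sp3) = 0.4172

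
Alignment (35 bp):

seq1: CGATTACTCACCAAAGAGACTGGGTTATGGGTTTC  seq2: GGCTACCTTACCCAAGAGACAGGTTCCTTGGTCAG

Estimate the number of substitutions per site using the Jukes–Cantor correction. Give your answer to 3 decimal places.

The sequences differ at 14 of 35 sites, so p = 14/35 = 0.4.
d = −(3/4) ln(1 − 4p/3) = −0.75 ln(1 − 0.533333) = −0.75 ln(0.466667)
  = −0.75 × (-0.762139) = 0.571604 substitutions/site.

0.572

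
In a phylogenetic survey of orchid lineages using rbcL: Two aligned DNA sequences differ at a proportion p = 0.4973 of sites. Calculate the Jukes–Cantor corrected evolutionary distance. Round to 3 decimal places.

d = −(3/4) ln(1 − 4p/3) = −0.75 ln(1 − 0.663067) = −0.75 ln(0.336933)
  = −0.75 × (-1.087871) = 0.815903 substitutions/site.

0.816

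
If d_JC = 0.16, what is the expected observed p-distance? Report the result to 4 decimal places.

p = (3/4)(1 − e^(−4d/3)) = 0.75 × (1 − e^(-0.213333)) = 0.75 × (1 − 0.807887) = 0.144085.

0.1441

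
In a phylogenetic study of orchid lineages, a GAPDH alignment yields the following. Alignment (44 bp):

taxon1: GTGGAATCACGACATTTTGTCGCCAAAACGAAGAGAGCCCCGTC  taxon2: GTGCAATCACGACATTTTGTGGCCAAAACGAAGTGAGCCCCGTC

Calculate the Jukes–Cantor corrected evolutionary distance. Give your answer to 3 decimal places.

The sequences differ at 3 of 44 sites (4, 21, 34), so p = 3/44 ≈ 0.068182.
d = −(3/4) ln(1 − 4p/3) = −0.75 ln(1 − 0.090909) = −0.75 ln(0.909091)
  = −0.75 × (-0.095310) = 0.071483 substitutions/site.

0.071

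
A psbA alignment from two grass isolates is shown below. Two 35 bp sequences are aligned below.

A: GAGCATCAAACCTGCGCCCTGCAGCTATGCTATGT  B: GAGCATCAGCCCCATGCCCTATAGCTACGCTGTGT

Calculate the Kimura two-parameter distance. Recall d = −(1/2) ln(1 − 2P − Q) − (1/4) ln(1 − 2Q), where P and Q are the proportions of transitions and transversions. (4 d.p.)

0.3472

Of 35 sites, 8 differences are transitions and 1 are transversions, so P = 8/35 ≈ 0.228571 and Q = 1/35 ≈ 0.028571.
Under the Kimura two-parameter model, d = −½ ln(1 − 2P − Q) − ¼ ln(1 − 2Q).
1 − 2P − Q = 0.514287, giving −½ ln(0.514287) = 0.332487.
1 − 2Q = 0.942858, giving −¼ ln(0.942858) = 0.014710.
d = 0.332487 + 0.014710 = 0.347197.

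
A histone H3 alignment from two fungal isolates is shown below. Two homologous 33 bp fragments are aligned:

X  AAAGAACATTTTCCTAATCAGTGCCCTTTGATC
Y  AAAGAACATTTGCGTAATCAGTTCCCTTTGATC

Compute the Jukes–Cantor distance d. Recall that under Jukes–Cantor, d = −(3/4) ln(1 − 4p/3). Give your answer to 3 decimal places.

The sequences differ at 3 of 33 sites (12, 14, 23), so p = 3/33 ≈ 0.090909.
d = −(3/4) ln(1 − 4p/3) = −0.75 ln(1 − 0.121212) = −0.75 ln(0.878788)
  = −0.75 × (-0.129212) = 0.096909 substitutions/site.

0.097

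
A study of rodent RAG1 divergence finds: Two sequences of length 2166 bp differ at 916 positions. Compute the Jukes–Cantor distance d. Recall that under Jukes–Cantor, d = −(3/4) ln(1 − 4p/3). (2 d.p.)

0.62

p = 916/2166 ≈ 0.422899.
d = −(3/4) ln(1 − 4p/3) = −0.75 ln(1 − 0.563865) = −0.75 ln(0.436135)
  = −0.75 × (-0.829803) = 0.622352 substitutions/site.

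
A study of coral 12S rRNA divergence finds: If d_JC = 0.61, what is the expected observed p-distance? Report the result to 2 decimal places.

p = (3/4)(1 − e^(−4d/3)) = 0.75 × (1 − e^(-0.813333)) = 0.75 × (1 − 0.443378) = 0.417467.

0.42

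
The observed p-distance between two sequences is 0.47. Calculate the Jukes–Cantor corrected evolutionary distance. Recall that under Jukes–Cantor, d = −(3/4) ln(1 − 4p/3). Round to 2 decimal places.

0.74

d = −(3/4) ln(1 − 4p/3) = −0.75 ln(1 − 0.626667) = −0.75 ln(0.373333)
  = −0.75 × (-0.985284) = 0.738963 substitutions/site.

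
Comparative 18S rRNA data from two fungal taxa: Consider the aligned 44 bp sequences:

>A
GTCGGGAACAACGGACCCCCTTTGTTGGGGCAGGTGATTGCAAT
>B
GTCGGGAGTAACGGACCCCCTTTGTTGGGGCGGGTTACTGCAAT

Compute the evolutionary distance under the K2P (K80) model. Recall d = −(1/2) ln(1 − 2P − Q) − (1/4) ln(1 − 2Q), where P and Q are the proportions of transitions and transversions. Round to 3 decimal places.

0.126

Of 44 sites, 4 differences are transitions and 1 are transversions, so P = 4/44 ≈ 0.090909 and Q = 1/44 ≈ 0.022727.
Under the Kimura two-parameter model, d = −½ ln(1 − 2P − Q) − ¼ ln(1 − 2Q).
1 − 2P − Q = 0.795455, giving −½ ln(0.795455) = 0.114421.
1 − 2Q = 0.954546, giving −¼ ln(0.954546) = 0.011630.
d = 0.114421 + 0.011630 = 0.126051.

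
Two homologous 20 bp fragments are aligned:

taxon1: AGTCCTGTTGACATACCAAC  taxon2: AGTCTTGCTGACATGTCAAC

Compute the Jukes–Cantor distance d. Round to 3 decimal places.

The sequences differ at 4 of 20 sites (5, 8, 15, 16), so p = 4/20 = 0.2.
d = −(3/4) ln(1 − 4p/3) = −0.75 ln(1 − 0.266667) = −0.75 ln(0.733333)
  = −0.75 × (-0.310155) = 0.232616 substitutions/site.

0.233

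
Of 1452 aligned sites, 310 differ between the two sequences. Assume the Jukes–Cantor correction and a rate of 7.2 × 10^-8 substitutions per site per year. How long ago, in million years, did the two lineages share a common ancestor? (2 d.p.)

1.74

p = 310/1452 ≈ 0.213499.
d = −(3/4) ln(1 − 4p/3) = −0.75 ln(1 − 0.284665) = −0.75 ln(0.715335)
  = −0.75 × (-0.335004) = 0.251253 substitutions/site.
Under a molecular clock d = 2μt, so t = d/(2μ) = 0.251253 / (2 × 7.2 × 10^-8) = 1.74 million years.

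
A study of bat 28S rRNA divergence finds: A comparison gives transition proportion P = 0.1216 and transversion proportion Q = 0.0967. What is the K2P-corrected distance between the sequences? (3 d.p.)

0.261

Under the Kimura two-parameter model, d = −½ ln(1 − 2P − Q) − ¼ ln(1 − 2Q).
1 − 2P − Q = 0.6601, giving −½ ln(0.6601) = 0.207682.
1 − 2Q = 0.8066, giving −¼ ln(0.8066) = 0.053732.
d = 0.207682 + 0.053732 = 0.261414.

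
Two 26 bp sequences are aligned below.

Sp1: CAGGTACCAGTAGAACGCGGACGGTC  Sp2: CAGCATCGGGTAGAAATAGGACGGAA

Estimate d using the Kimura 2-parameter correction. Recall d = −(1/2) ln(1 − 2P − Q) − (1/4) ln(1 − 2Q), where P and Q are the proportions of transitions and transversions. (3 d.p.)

Of 26 sites, 1 differences are transitions and 9 are transversions, so P = 1/26 ≈ 0.038462 and Q = 9/26 ≈ 0.346154.
Under the Kimura two-parameter model, d = −½ ln(1 − 2P − Q) − ¼ ln(1 − 2Q).
1 − 2P − Q = 0.576922, giving −½ ln(0.576922) = 0.275024.
1 − 2Q = 0.307692, giving −¼ ln(0.307692) = 0.294664.
d = 0.275024 + 0.294664 = 0.569688.

0.570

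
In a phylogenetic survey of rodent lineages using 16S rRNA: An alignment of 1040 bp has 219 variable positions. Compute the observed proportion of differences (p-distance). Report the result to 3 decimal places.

p = 219/1040 = 0.210576… ≈ 0.211 (to 3 d.p.).

0.211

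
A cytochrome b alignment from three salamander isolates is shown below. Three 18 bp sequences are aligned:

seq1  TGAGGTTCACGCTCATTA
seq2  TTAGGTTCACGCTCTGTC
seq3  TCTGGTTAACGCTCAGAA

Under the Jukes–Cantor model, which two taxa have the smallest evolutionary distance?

seq1 and seq2

seq1–seq2: 4/18 differ, p = 0.222, d = 0.264.
seq1–seq3: 5/18 differ, p = 0.278, d = 0.347.
seq2–seq3: 6/18 differ, p = 0.333, d = 0.441.
The smallest distance is between seq1 and seq2.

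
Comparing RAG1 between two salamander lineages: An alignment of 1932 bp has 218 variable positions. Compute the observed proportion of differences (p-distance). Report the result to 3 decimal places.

p = 218/1932 = 0.112836… ≈ 0.113 (to 3 d.p.).

0.113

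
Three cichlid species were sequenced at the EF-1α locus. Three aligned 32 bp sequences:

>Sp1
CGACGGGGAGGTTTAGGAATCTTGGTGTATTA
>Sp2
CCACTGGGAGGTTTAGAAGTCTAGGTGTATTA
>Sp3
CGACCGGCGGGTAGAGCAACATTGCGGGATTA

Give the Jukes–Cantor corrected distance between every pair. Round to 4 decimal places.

Sp1–Sp2: 5/32 sites differ → p = 0.15625, d = −0.75 ln(1 − 0.208333) = 0.175211 ≈ 0.1752.
Sp1–Sp3: 11/32 sites differ → p = 0.34375, d = −0.75 ln(1 − 0.458333) = 0.459828 ≈ 0.4598.
Sp2–Sp3: 14/32 sites differ → p = 0.4375, d = −0.75 ln(1 − 0.583333) = 0.656601 ≈ 0.6566.

d(Sp1,Sp2) = 0.1752, d(Sp1,Sp3) = 0.4598, d(Sp2,Sp3) = 0.6566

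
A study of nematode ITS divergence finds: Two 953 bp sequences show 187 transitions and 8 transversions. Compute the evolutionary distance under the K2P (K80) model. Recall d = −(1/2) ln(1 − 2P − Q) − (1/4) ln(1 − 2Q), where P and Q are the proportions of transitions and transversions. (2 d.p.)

0.26

P = 187/953 ≈ 0.196222 and Q = 8/953 ≈ 0.008395.
Under the Kimura two-parameter model, d = −½ ln(1 − 2P − Q) − ¼ ln(1 − 2Q).
1 − 2P − Q = 0.599161, giving −½ ln(0.599161) = 0.256112.
1 − 2Q = 0.98321, giving −¼ ln(0.98321) = 0.004233.
d = 0.256112 + 0.004233 = 0.260345.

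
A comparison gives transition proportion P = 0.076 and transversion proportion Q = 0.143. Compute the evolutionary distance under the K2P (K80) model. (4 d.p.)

0.2590

Under the Kimura two-parameter model, d = −½ ln(1 − 2P − Q) − ¼ ln(1 − 2Q).
1 − 2P − Q = 0.705, giving −½ ln(0.705) = 0.174779.
1 − 2Q = 0.714, giving −¼ ln(0.714) = 0.084218.
d = 0.174779 + 0.084218 = 0.258997.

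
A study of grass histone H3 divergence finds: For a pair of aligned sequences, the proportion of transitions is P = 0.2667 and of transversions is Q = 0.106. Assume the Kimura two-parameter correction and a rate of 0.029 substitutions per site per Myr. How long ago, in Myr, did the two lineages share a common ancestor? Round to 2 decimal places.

9.82

Under the Kimura two-parameter model, d = −½ ln(1 − 2P − Q) − ¼ ln(1 − 2Q).
1 − 2P − Q = 0.3606, giving −½ ln(0.3606) = 0.509993.
1 − 2Q = 0.788, giving −¼ ln(0.788) = 0.059564.
d = 0.509993 + 0.059564 = 0.569557.
Under a molecular clock d = 2μt, so t = d/(2μ) = 0.569557 / (2 × 0.029) = 9.82 Myr.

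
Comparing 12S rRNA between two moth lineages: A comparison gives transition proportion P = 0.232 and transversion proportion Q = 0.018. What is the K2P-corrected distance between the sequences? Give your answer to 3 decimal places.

0.338

Under the Kimura two-parameter model, d = −½ ln(1 − 2P − Q) − ¼ ln(1 − 2Q).
1 − 2P − Q = 0.518, giving −½ ln(0.518) = 0.328890.
1 − 2Q = 0.964, giving −¼ ln(0.964) = 0.009166.
d = 0.328890 + 0.009166 = 0.338056.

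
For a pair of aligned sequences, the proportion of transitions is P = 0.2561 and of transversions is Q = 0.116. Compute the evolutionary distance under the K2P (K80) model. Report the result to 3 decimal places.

Under the Kimura two-parameter model, d = −½ ln(1 − 2P − Q) − ¼ ln(1 − 2Q).
1 − 2P − Q = 0.3718, giving −½ ln(0.3718) = 0.494700.
1 − 2Q = 0.768, giving −¼ ln(0.768) = 0.065991.
d = 0.494700 + 0.065991 = 0.560691.

0.561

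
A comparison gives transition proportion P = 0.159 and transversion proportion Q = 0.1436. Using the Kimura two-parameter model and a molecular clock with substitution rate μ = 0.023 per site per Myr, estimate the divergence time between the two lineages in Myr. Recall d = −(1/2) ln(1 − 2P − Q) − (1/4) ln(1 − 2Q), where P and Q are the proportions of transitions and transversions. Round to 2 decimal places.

8.57

Under the Kimura two-parameter model, d = −½ ln(1 − 2P − Q) − ¼ ln(1 − 2Q).
1 − 2P − Q = 0.5384, giving −½ ln(0.5384) = 0.309577.
1 − 2Q = 0.7128, giving −¼ ln(0.7128) = 0.084639.
d = 0.309577 + 0.084639 = 0.394216.
Under a molecular clock d = 2μt, so t = d/(2μ) = 0.394216 / (2 × 0.023) = 8.57 Myr.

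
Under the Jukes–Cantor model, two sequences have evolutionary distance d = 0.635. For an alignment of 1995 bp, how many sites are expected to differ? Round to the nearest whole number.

Invert JC69: p = (3/4)(1 − e^(−4d/3)) = 0.75 × (1 − e^(-0.846667)) = 0.75 × (1 − 0.428842) = 0.428369.
Expected differing sites = pL ≈ 0.428369 × 1995 = 854.596155 ≈ 855.

855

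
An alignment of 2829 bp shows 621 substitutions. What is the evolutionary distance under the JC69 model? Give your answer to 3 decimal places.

p = 621/2829 ≈ 0.219512.
d = −(3/4) ln(1 − 4p/3) = −0.75 ln(1 − 0.292683) = −0.75 ln(0.707317)
  = −0.75 × (-0.346276) = 0.259707 substitutions/site.

0.260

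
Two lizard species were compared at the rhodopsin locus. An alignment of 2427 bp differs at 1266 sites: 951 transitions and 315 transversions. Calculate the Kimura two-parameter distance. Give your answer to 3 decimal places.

1.299

P = 951/2427 ≈ 0.391842 and Q = 315/2427 ≈ 0.12979.
Under the Kimura two-parameter model, d = −½ ln(1 − 2P − Q) − ¼ ln(1 − 2Q).
1 − 2P − Q = 0.086526, giving −½ ln(0.086526) = 1.223655.
1 − 2Q = 0.74042, giving −¼ ln(0.74042) = 0.075134.
d = 1.223655 + 0.075134 = 1.298789.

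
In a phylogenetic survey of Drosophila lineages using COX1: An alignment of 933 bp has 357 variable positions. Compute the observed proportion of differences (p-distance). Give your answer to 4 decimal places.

p = 357/933 = 0.382636… ≈ 0.3826 (to 4 d.p.).

0.3826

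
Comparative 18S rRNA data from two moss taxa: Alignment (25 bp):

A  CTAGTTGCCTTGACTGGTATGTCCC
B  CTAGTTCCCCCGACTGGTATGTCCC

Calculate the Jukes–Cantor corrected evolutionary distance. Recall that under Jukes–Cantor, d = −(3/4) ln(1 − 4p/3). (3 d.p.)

The sequences differ at 3 of 25 sites (7, 10, 11), so p = 3/25 = 0.12.
d = −(3/4) ln(1 − 4p/3) = −0.75 ln(1 − 0.16) = −0.75 ln(0.84)
  = −0.75 × (-0.174353) = 0.130765 substitutions/site.

0.131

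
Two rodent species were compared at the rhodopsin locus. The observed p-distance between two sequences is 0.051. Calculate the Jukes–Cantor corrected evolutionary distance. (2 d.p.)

d = −(3/4) ln(1 − 4p/3) = −0.75 ln(1 − 0.068) = −0.75 ln(0.932)
  = −0.75 × (-0.070422) = 0.052817 substitutions/site.

0.05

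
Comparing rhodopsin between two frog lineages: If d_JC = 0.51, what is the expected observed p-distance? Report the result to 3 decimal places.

0.370

p = (3/4)(1 − e^(−4d/3)) = 0.75 × (1 − e^(-0.68)) = 0.75 × (1 − 0.506617) = 0.370037.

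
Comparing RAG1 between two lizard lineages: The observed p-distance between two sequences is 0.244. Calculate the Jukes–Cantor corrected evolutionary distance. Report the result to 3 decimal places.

0.295

d = −(3/4) ln(1 − 4p/3) = −0.75 ln(1 − 0.325333) = −0.75 ln(0.674667)
  = −0.75 × (-0.393536) = 0.295152 substitutions/site.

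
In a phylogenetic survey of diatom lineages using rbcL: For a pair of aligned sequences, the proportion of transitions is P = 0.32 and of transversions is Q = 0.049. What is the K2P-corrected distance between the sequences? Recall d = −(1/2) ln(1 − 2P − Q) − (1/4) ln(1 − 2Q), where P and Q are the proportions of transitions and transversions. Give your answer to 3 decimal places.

Under the Kimura two-parameter model, d = −½ ln(1 − 2P − Q) − ¼ ln(1 − 2Q).
1 − 2P − Q = 0.311, giving −½ ln(0.311) = 0.583981.
1 − 2Q = 0.902, giving −¼ ln(0.902) = 0.025785.
d = 0.583981 + 0.025785 = 0.609766.

0.610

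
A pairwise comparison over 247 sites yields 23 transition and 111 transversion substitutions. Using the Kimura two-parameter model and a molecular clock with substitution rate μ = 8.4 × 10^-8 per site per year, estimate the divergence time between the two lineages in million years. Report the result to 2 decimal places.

6.41

P = 23/247 ≈ 0.093117 and Q = 111/247 ≈ 0.449393.
Under the Kimura two-parameter model, d = −½ ln(1 − 2P − Q) − ¼ ln(1 − 2Q).
1 − 2P − Q = 0.364373, giving −½ ln(0.364373) = 0.504789.
1 − 2Q = 0.101214, giving −¼ ln(0.101214) = 0.572630.
d = 0.504789 + 0.572630 = 1.077419.
Under a molecular clock d = 2μt, so t = d/(2μ) = 1.077419 / (2 × 8.4 × 10^-8) = 6.41 million years.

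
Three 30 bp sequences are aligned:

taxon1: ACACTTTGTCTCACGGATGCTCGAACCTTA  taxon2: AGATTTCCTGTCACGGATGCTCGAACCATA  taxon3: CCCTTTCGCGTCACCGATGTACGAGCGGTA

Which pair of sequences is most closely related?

taxon1 and taxon2

taxon1–taxon2: 6/30 differ, p = 0.200, d = 0.233.
taxon1–taxon3: 12/30 differ, p = 0.400, d = 0.572.
taxon2–taxon3: 11/30 differ, p = 0.367, d = 0.503.
The smallest distance is between taxon1 and taxon2.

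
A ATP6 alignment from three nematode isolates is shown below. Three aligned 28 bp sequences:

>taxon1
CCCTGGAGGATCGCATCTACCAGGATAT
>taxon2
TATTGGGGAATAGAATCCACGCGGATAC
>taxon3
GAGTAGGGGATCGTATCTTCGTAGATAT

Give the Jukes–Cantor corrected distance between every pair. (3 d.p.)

d(taxon1,taxon2) = 0.556, d(taxon1,taxon3) = 0.485, d(taxon2,taxon3) = 0.556

taxon1–taxon2: 11/28 sites differ → p ≈ 0.392857, d = −0.75 ln(1 − 0.523809) = 0.556452 ≈ 0.556.
taxon1–taxon3: 10/28 sites differ → p ≈ 0.357143, d = −0.75 ln(1 − 0.476191) = 0.484971 ≈ 0.485.
taxon2–taxon3: 11/28 sites differ → p ≈ 0.392857, d = −0.75 ln(1 − 0.523809) = 0.556452 ≈ 0.556.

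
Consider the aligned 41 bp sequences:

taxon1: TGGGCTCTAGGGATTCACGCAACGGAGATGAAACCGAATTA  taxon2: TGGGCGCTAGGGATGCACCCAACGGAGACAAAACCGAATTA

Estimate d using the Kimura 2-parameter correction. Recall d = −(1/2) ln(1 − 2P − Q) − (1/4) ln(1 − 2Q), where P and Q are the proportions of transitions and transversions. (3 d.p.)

Of 41 sites, 2 differences are transitions and 3 are transversions, so P = 2/41 ≈ 0.04878 and Q = 3/41 ≈ 0.073171.
Under the Kimura two-parameter model, d = −½ ln(1 − 2P − Q) − ¼ ln(1 − 2Q).
1 − 2P − Q = 0.829269, giving −½ ln(0.829269) = 0.093605.
1 − 2Q = 0.853658, giving −¼ ln(0.853658) = 0.039556.
d = 0.093605 + 0.039556 = 0.133161.

0.133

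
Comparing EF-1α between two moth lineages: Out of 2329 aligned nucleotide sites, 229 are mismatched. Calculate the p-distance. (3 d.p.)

0.098

p = 229/2329 = 0.098325… ≈ 0.098 (to 3 d.p.).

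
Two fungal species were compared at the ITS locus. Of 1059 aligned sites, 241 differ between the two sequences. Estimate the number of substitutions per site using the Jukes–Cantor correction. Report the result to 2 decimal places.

p = 241/1059 ≈ 0.227573.
d = −(3/4) ln(1 − 4p/3) = −0.75 ln(1 − 0.303431) = −0.75 ln(0.696569)
  = −0.75 × (-0.361588) = 0.271191 substitutions/site.

0.27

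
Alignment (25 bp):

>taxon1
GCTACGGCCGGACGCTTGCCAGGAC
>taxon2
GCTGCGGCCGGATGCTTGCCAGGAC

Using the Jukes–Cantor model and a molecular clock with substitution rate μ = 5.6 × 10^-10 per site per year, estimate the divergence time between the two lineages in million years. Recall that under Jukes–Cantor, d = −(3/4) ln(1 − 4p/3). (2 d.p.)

The sequences differ at 2 of 25 sites (4, 13), so p = 2/25 = 0.08.
d = −(3/4) ln(1 − 4p/3) = −0.75 ln(1 − 0.106667) = −0.75 ln(0.893333)
  = −0.75 × (-0.112796) = 0.084597 substitutions/site.
Under a molecular clock d = 2μt, so t = d/(2μ) = 0.084597 / (2 × 5.6 × 10^-10) = 75.53 million years.

75.53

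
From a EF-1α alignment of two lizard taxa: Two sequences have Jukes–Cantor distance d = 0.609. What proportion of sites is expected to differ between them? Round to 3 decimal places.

p = (3/4)(1 − e^(−4d/3)) = 0.75 × (1 − e^(-0.812)) = 0.75 × (1 − 0.443969) = 0.417023.

0.417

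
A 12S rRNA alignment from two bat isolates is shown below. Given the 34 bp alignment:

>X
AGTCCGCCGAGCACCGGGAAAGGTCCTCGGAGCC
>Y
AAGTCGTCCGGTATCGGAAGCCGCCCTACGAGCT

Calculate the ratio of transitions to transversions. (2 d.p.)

Transitions are A↔G and C↔T; transversions are all other mismatches.
Transitions: 10. Transversions: 6.
R = 10/6 = 1.666666… ≈ 1.67 (to 2 d.p.).

1.67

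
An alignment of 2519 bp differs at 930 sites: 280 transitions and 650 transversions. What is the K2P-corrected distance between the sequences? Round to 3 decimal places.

P = 280/2519 ≈ 0.111155 and Q = 650/2519 ≈ 0.258039.
Under the Kimura two-parameter model, d = −½ ln(1 − 2P − Q) − ¼ ln(1 − 2Q).
1 − 2P − Q = 0.519651, giving −½ ln(0.519651) = 0.327299.
1 − 2Q = 0.483922, giving −¼ ln(0.483922) = 0.181458.
d = 0.327299 + 0.181458 = 0.508757.

0.509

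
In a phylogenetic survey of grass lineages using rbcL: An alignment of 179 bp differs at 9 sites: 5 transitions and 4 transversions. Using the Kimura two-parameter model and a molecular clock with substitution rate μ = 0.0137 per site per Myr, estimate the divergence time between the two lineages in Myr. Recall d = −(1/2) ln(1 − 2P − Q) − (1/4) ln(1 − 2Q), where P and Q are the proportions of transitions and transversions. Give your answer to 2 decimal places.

1.90

P = 5/179 ≈ 0.027933 and Q = 4/179 ≈ 0.022346.
Under the Kimura two-parameter model, d = −½ ln(1 − 2P − Q) − ¼ ln(1 − 2Q).
1 − 2P − Q = 0.921788, giving −½ ln(0.921788) = 0.040720.
1 − 2Q = 0.955308, giving −¼ ln(0.955308) = 0.011430.
d = 0.040720 + 0.011430 = 0.052150.
Under a molecular clock d = 2μt, so t = d/(2μ) = 0.052150 / (2 × 0.0137) = 1.90 Myr.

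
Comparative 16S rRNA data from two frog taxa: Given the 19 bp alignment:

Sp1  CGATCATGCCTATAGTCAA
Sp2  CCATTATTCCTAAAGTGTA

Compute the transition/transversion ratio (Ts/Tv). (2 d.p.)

0.20

Transitions are A↔G and C↔T; transversions are all other mismatches.
Transitions: 1. Transversions: 5.
R = 1/5 = 0.20.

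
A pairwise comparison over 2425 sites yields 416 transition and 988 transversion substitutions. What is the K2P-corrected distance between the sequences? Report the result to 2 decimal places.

1.12

P = 416/2425 ≈ 0.171546 and Q = 988/2425 ≈ 0.407423.
Under the Kimura two-parameter model, d = −½ ln(1 − 2P − Q) − ¼ ln(1 − 2Q).
1 − 2P − Q = 0.249485, giving −½ ln(0.249485) = 0.694178.
1 − 2Q = 0.185154, giving −¼ ln(0.185154) = 0.421642.
d = 0.694178 + 0.421642 = 1.115820.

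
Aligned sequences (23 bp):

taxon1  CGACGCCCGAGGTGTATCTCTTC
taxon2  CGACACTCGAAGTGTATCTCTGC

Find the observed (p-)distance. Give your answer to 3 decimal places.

0.174

The sequences differ at 4 of 23 positions (sites 5, 7, 11, 22).
p = 4/23 = 0.173913… ≈ 0.174 (to 3 d.p.).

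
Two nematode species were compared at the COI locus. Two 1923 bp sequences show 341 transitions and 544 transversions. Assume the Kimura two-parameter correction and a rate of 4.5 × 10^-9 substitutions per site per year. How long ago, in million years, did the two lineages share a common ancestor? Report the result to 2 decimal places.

P = 341/1923 ≈ 0.177327 and Q = 544/1923 ≈ 0.282891.
Under the Kimura two-parameter model, d = −½ ln(1 − 2P − Q) − ¼ ln(1 − 2Q).
1 − 2P − Q = 0.362455, giving −½ ln(0.362455) = 0.507427.
1 − 2Q = 0.434218, giving −¼ ln(0.434218) = 0.208552.
d = 0.507427 + 0.208552 = 0.715979.
Under a molecular clock d = 2μt, so t = d/(2μ) = 0.715979 / (2 × 4.5 × 10^-9) = 79.55 million years.

79.55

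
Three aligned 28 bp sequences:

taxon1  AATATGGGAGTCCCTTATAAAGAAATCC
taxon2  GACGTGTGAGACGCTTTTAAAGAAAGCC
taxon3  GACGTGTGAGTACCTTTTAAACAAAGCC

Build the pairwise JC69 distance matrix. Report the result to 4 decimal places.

taxon1–taxon2: 8/28 sites differ → p ≈ 0.285714, d = −0.75 ln(1 − 0.380952) = 0.359679 ≈ 0.3597.
taxon1–taxon3: 8/28 sites differ → p ≈ 0.285714, d = −0.75 ln(1 − 0.380952) = 0.359679 ≈ 0.3597.
taxon2–taxon3: 4/28 sites differ → p ≈ 0.142857, d = −0.75 ln(1 − 0.190476) = 0.158482 ≈ 0.1585.

d(taxon1,taxon2) = 0.3597, d(taxon1,taxon3) = 0.3597, d(taxon2,taxon3) = 0.1585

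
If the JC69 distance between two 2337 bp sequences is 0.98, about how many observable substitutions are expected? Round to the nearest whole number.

1278

Invert JC69: p = (3/4)(1 − e^(−4d/3)) = 0.75 × (1 − e^(-1.306667)) = 0.75 × (1 − 0.270721) = 0.546959.
Expected differing sites = pL ≈ 0.546959 × 2337 = 1278.243183 ≈ 1278.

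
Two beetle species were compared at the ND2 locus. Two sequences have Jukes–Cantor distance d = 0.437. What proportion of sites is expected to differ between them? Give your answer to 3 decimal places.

0.331

p = (3/4)(1 − e^(−4d/3)) = 0.75 × (1 − e^(-0.582667)) = 0.75 × (1 − 0.558407) = 0.331195.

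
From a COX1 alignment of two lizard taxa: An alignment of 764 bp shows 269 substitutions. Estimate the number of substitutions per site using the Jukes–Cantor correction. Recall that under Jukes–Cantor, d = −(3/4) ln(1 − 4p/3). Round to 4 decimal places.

0.4754

p = 269/764 ≈ 0.352094.
d = −(3/4) ln(1 − 4p/3) = −0.75 ln(1 − 0.469459) = −0.75 ln(0.530541)
  = −0.75 × (-0.633858) = 0.475394 substitutions/site.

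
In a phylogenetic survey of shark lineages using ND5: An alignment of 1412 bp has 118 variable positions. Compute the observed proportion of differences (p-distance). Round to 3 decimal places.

p = 118/1412 = 0.083569… ≈ 0.084 (to 3 d.p.).

0.084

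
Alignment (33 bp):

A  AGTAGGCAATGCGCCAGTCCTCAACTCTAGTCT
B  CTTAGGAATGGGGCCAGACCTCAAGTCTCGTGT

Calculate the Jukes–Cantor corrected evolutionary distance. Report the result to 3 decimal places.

0.388

The sequences differ at 10 of 33 sites (1, 2, 7, 9, 10, 12, 18, 25, 29, 32), so p = 10/33 ≈ 0.30303.
d = −(3/4) ln(1 − 4p/3) = −0.75 ln(1 − 0.40404) = −0.75 ln(0.59596)
  = −0.75 × (-0.517582) = 0.388187 substitutions/site.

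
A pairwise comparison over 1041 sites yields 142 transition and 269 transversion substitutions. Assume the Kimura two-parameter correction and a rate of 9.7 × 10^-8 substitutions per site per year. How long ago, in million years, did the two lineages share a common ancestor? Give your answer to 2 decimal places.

P = 142/1041 ≈ 0.136407 and Q = 269/1041 ≈ 0.258405.
Under the Kimura two-parameter model, d = −½ ln(1 − 2P − Q) − ¼ ln(1 − 2Q).
1 − 2P − Q = 0.468781, giving −½ ln(0.468781) = 0.378810.
1 − 2Q = 0.48319, giving −¼ ln(0.48319) = 0.181836.
d = 0.378810 + 0.181836 = 0.560646.
Under a molecular clock d = 2μt, so t = d/(2μ) = 0.560646 / (2 × 9.7 × 10^-8) = 2.89 million years.

2.89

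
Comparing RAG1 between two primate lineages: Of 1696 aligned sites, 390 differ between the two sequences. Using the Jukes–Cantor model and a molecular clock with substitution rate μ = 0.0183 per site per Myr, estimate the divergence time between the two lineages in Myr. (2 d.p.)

p = 390/1696 ≈ 0.229953.
d = −(3/4) ln(1 − 4p/3) = −0.75 ln(1 − 0.306604) = −0.75 ln(0.693396)
  = −0.75 × (-0.366154) = 0.274616 substitutions/site.
Under a molecular clock d = 2μt, so t = d/(2μ) = 0.274616 / (2 × 0.0183) = 7.50 Myr.

7.50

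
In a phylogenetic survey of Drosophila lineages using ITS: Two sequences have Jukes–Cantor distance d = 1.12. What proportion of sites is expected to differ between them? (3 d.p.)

p = (3/4)(1 − e^(−4d/3)) = 0.75 × (1 − e^(-1.493333)) = 0.75 × (1 − 0.224623) = 0.581533.

0.582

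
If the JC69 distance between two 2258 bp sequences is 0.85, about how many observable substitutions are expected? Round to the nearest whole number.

1148

Invert JC69: p = (3/4)(1 − e^(−4d/3)) = 0.75 × (1 − e^(-1.133333)) = 0.75 × (1 − 0.321958) = 0.508532.
Expected differing sites = pL ≈ 0.508532 × 2258 = 1148.265256 ≈ 1148.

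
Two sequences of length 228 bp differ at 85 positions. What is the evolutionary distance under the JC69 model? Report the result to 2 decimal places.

p = 85/228 ≈ 0.372807.
d = −(3/4) ln(1 − 4p/3) = −0.75 ln(1 − 0.497076) = −0.75 ln(0.502924)
  = −0.75 × (-0.687316) = 0.515487 substitutions/site.

0.52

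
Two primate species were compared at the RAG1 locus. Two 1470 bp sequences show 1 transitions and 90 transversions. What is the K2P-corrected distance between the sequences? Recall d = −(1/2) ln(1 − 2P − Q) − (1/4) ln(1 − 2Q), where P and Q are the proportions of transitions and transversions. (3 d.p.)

0.065

P = 1/1470 ≈ 0.00068 and Q = 90/1470 ≈ 0.061224.
Under the Kimura two-parameter model, d = −½ ln(1 − 2P − Q) − ¼ ln(1 − 2Q).
1 − 2P − Q = 0.937416, giving −½ ln(0.937416) = 0.032314.
1 − 2Q = 0.877552, giving −¼ ln(0.877552) = 0.032655.
d = 0.032314 + 0.032655 = 0.064969.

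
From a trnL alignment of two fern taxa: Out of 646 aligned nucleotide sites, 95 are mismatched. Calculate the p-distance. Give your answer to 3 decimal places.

p = 95/646 = 0.147058… ≈ 0.147 (to 3 d.p.).

0.147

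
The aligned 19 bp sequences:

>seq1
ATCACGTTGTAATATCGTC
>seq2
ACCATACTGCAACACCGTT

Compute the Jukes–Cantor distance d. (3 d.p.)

0.618

The sequences differ at 8 of 19 sites (2, 5, 6, 7, 10, 13, 15, 19), so p = 8/19 ≈ 0.421053.
d = −(3/4) ln(1 − 4p/3) = −0.75 ln(1 − 0.561404) = −0.75 ln(0.438596)
  = −0.75 × (-0.824177) = 0.618133 substitutions/site.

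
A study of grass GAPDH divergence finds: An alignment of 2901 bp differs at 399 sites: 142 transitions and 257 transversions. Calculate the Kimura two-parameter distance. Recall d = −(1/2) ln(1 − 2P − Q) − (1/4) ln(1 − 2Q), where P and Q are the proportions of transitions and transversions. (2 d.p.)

P = 142/2901 ≈ 0.048949 and Q = 257/2901 ≈ 0.08859.
Under the Kimura two-parameter model, d = −½ ln(1 − 2P − Q) − ¼ ln(1 − 2Q).
1 − 2P − Q = 0.813512, giving −½ ln(0.813512) = 0.103197.
1 − 2Q = 0.82282, giving −¼ ln(0.82282) = 0.048754.
d = 0.103197 + 0.048754 = 0.151951.

0.15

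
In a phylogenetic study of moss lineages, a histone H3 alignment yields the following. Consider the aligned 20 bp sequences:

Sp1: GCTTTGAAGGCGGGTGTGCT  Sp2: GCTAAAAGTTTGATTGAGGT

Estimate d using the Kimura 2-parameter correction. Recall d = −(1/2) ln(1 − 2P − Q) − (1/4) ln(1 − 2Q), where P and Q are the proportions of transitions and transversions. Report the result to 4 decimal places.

0.9941

Of 20 sites, 4 differences are transitions and 7 are transversions, so P = 4/20 = 0.2 and Q = 7/20 = 0.35.
Under the Kimura two-parameter model, d = −½ ln(1 − 2P − Q) − ¼ ln(1 − 2Q).
1 − 2P − Q = 0.25, giving −½ ln(0.25) = 0.693147.
1 − 2Q = 0.3, giving −¼ ln(0.3) = 0.300993.
d = 0.693147 + 0.300993 = 0.994140.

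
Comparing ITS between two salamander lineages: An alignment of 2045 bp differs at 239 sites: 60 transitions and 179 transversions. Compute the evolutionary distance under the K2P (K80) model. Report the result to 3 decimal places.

P = 60/2045 ≈ 0.02934 and Q = 179/2045 ≈ 0.087531.
Under the Kimura two-parameter model, d = −½ ln(1 − 2P − Q) − ¼ ln(1 − 2Q).
1 − 2P − Q = 0.853789, giving −½ ln(0.853789) = 0.079036.
1 − 2Q = 0.824938, giving −¼ ln(0.824938) = 0.048112.
d = 0.079036 + 0.048112 = 0.127148.

0.127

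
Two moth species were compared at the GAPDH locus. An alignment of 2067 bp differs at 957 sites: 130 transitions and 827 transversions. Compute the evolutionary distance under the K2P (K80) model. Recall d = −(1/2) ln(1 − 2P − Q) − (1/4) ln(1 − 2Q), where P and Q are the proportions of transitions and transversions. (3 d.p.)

0.776

P = 130/2067 ≈ 0.062893 and Q = 827/2067 ≈ 0.400097.
Under the Kimura two-parameter model, d = −½ ln(1 − 2P − Q) − ¼ ln(1 − 2Q).
1 − 2P − Q = 0.474117, giving −½ ln(0.474117) = 0.373151.
1 − 2Q = 0.199806, giving −¼ ln(0.199806) = 0.402602.
d = 0.373151 + 0.402602 = 0.775753.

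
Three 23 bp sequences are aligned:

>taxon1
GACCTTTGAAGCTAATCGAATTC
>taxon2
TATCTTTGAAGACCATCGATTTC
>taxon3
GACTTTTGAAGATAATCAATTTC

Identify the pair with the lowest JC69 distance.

taxon1 and taxon3

taxon1–taxon2: 6/23 differ, p = 0.261, d = 0.321.
taxon1–taxon3: 4/23 differ, p = 0.174, d = 0.198.
taxon2–taxon3: 6/23 differ, p = 0.261, d = 0.321.
The smallest distance is between taxon1 and taxon3.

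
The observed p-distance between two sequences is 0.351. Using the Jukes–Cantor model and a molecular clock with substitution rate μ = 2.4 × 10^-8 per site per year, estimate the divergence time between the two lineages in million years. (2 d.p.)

9.86

d = −(3/4) ln(1 − 4p/3) = −0.75 ln(1 − 0.468) = −0.75 ln(0.532)
  = −0.75 × (-0.631112) = 0.473334 substitutions/site.
Under a molecular clock d = 2μt, so t = d/(2μ) = 0.473334 / (2 × 2.4 × 10^-8) = 9.86 million years.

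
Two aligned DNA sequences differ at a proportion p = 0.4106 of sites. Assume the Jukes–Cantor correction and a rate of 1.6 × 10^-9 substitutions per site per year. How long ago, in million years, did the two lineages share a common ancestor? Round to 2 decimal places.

185.83

d = −(3/4) ln(1 − 4p/3) = −0.75 ln(1 − 0.547467) = −0.75 ln(0.452533)
  = −0.75 × (-0.792895) = 0.594671 substitutions/site.
Under a molecular clock d = 2μt, so t = d/(2μ) = 0.594671 / (2 × 1.6 × 10^-9) = 185.83 million years.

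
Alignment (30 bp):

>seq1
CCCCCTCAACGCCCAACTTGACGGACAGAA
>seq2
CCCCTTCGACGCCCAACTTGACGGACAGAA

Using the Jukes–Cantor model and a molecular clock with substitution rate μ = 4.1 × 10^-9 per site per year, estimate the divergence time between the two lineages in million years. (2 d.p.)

8.51

The sequences differ at 2 of 30 sites (5, 8), so p = 2/30 ≈ 0.066667.
d = −(3/4) ln(1 − 4p/3) = −0.75 ln(1 − 0.088889) = −0.75 ln(0.911111)
  = −0.75 × (-0.093091) = 0.069818 substitutions/site.
Under a molecular clock d = 2μt, so t = d/(2μ) = 0.069818 / (2 × 4.1 × 10^-9) = 8.51 million years.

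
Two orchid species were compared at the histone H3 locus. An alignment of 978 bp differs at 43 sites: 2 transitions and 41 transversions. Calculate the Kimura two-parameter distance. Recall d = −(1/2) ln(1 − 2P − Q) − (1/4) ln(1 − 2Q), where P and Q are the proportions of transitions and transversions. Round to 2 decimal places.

P = 2/978 ≈ 0.002045 and Q = 41/978 ≈ 0.041922.
Under the Kimura two-parameter model, d = −½ ln(1 − 2P − Q) − ¼ ln(1 − 2Q).
1 − 2P − Q = 0.953988, giving −½ ln(0.953988) = 0.023552.
1 − 2Q = 0.916156, giving −¼ ln(0.916156) = 0.021892.
d = 0.023552 + 0.021892 = 0.045444.

0.05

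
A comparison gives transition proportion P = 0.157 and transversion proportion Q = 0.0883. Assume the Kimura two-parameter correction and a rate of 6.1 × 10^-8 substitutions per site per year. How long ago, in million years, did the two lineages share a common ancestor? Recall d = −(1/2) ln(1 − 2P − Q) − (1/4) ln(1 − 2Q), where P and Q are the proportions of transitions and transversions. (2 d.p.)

Under the Kimura two-parameter model, d = −½ ln(1 − 2P − Q) − ¼ ln(1 − 2Q).
1 − 2P − Q = 0.5977, giving −½ ln(0.5977) = 0.257333.
1 − 2Q = 0.8234, giving −¼ ln(0.8234) = 0.048578.
d = 0.257333 + 0.048578 = 0.305911.
Under a molecular clock d = 2μt, so t = d/(2μ) = 0.305911 / (2 × 6.1 × 10^-8) = 2.51 million years.

2.51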